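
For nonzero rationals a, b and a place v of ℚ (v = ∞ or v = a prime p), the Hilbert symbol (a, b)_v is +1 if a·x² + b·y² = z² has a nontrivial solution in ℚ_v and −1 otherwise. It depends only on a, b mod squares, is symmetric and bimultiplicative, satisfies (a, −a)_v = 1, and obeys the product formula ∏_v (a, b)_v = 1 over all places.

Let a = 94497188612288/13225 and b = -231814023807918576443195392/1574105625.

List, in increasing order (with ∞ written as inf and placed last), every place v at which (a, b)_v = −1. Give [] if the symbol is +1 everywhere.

[11, 19]

(a, b) ≡ (2387, -418) mod (ℚ^×)²; places V = {2, 3, 5, 7, 11, 17, 19, 23, 31, ∞}.
(a,b)_5: α=-2, u≡2; β=-4, v≡2 (mod 5); (2|5)=-1, (2|5)=-1; sign (−1)^0·-1^-4·-1^-2 = +1.
(a,b)_31: α=1, u≡30; β=2, v≡7 (mod 31); (30|31)=-1, (7|31)=+1; sign (−1)^0·-1^2·+1^1 = +1.
(a,b)_∞: sgn(2387)=+, sgn(-418)=−, so +1.
(a,b)_2: α=6, β=17; u≡3, v≡7 (mod 8); ε(u)ε(v)=1·1, αω(v)=6·0, βω(u)=17·1; sum ≡ 0  ⇒  +1.
(a,b)_7: α=3, u≡5; β=8, v≡4 (mod 7); (5|7)=-1, (4|7)=+1; sign (−1)^0·-1^8·+1^3 = +1.
(a,b)_19: α=2, u≡13; β=3, v≡6 (mod 19); (13|19)=-1, (6|19)=+1; sign (−1)^0·-1^3·+1^2 = -1.
(a,b)_17: α=2, u≡11; β=2, v≡7 (mod 17); (11|17)=-1, (7|17)=-1; sign (−1)^0·-1^2·-1^2 = +1.
(a,b)_3: α=0, u≡2; β=-2, v≡2 (mod 3); (2|3)=-1, (2|3)=-1; sign (−1)^0·-1^-2·-1^0 = +1.
(a,b)_11: α=3, u≡6; β=5, v≡10 (mod 11); (6|11)=-1, (10|11)=-1; sign (−1)^1·-1^5·-1^3 = -1.
(a,b)_23: α=-2, u≡18; β=-4, v≡21 (mod 23); (18|23)=+1, (21|23)=-1; sign (−1)^0·+1^-4·-1^-2 = +1.
(2387, -418 / ℚ) ramifies at {11, 19}: a division algebra.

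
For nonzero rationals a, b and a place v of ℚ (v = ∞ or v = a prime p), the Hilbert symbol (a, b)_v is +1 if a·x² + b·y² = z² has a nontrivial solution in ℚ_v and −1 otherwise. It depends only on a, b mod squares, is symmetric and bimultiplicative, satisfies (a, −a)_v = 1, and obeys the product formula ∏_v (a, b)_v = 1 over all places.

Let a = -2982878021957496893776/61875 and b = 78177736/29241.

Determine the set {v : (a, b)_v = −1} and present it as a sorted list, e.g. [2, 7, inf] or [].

Mod squares: a ≡ -6479, b ≡ 754. Check v ∈ {∞, 2, 3, 5, 7, 11, 13, 19, 23, 29, 31}.
v=19: a=19^1·(≡11), b=19^-2·(≡14) mod 19; (11|19)=+1, (14|19)=-1; (−1)^{1·-2·9}·(+1)^-2·(-1)^1 = -1.
v=31: a=31^3·(≡18), b=31^0·(≡25) mod 31; (18|31)=+1, (25|31)=+1; (−1)^{3·0·15}·(+1)^0·(+1)^3 = +1.
v=13: a=13^4·(≡2), b=13^1·(≡7) mod 13; (2|13)=-1, (7|13)=-1; (−1)^{4·1·6}·(-1)^1·(-1)^4 = -1.
v=29: a=29^2·(≡15), b=29^1·(≡26) mod 29; (15|29)=-1, (26|29)=-1; (−1)^{2·1·14}·(-1)^1·(-1)^2 = -1.
v=2: v_2(a)=4, v_2(b)=3; units ≡ 1, 1 (mod 8); ε·ε+αω+βω = 0·0+4·0+3·0 ≡ 0  ⇒  (a,b)_2 = +1.
v=11: a=11^-1·(≡1), b=11^0·(≡7) mod 11; (1|11)=+1, (7|11)=-1; (−1)^{-1·0·5}·(+1)^0·(-1)^-1 = -1.
v=23: a=23^4·(≡20), b=23^2·(≡4) mod 23; (20|23)=-1, (4|23)=+1; (−1)^{4·2·11}·(-1)^2·(+1)^4 = +1.
v=∞: -6479 < 0 and 754 > 0  ⇒  (a,b)_∞ = +1.
v=7: a=7^2·(≡3), b=7^2·(≡5) mod 7; (3|7)=-1, (5|7)=-1; (−1)^{2·2·3}·(-1)^2·(-1)^2 = +1.
v=5: a=5^-4·(≡1), b=5^0·(≡1) mod 5; (1|5)=+1, (1|5)=+1; (−1)^{-4·0·2}·(+1)^0·(+1)^-4 = +1.
v=3: a=3^-2·(≡1), b=3^-4·(≡1) mod 3; (1|3)=+1, (1|3)=+1; (−1)^{-2·-4·1}·(+1)^-4·(+1)^-2 = +1.
(-6479, 754 / ℚ) ramifies at {11, 13, 19, 29}: a division algebra.

[11, 13, 19, 29]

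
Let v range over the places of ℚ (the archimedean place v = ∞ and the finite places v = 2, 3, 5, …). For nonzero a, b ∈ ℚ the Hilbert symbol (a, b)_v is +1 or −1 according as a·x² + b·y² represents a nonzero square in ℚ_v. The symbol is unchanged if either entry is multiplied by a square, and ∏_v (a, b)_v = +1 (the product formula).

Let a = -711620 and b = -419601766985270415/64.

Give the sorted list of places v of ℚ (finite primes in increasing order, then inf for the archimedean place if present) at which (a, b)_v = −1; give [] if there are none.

(a, b) ≡ (-177905, -7735) mod (ℚ^×)²; places V = {2, 3, 5, 7, 13, 17, 23, ∞}.
(a,b)_∞: sgn(-177905)=−, sgn(-7735)=−, so -1.
(a,b)_17: α=1, u≡11; β=3, v≡15 (mod 17); (11|17)=-1, (15|17)=+1; sign (−1)^0·-1^3·+1^1 = -1.
(a,b)_23: α=1, u≡18; β=4, v≡16 (mod 23); (18|23)=+1, (16|23)=+1; sign (−1)^0·+1^4·+1^1 = +1.
(a,b)_7: α=1, u≡1; β=3, v≡2 (mod 7); (1|7)=+1, (2|7)=+1; sign (−1)^1·+1^3·+1^1 = -1.
(a,b)_3: α=0, u≡1; β=4, v≡2 (mod 3); (1|3)=+1, (2|3)=-1; sign (−1)^0·+1^4·-1^0 = +1.
(a,b)_5: α=1, u≡1; β=1, v≡3 (mod 5); (1|5)=+1, (3|5)=-1; sign (−1)^0·+1^1·-1^1 = -1.
(a,b)_2: α=2, β=-6; u≡7, v≡1 (mod 8); ε(u)ε(v)=1·0, αω(v)=2·0, βω(u)=-6·0; sum ≡ 0  ⇒  +1.
(a,b)_13: α=1, u≡3; β=3, v≡9 (mod 13); (3|13)=+1, (9|13)=+1; sign (−1)^0·+1^3·+1^1 = +1.
Ram(-177905, -7735) = {5, 7, 17, ∞}; no ℚ_5-point on the conic.

[5, 7, 17, inf]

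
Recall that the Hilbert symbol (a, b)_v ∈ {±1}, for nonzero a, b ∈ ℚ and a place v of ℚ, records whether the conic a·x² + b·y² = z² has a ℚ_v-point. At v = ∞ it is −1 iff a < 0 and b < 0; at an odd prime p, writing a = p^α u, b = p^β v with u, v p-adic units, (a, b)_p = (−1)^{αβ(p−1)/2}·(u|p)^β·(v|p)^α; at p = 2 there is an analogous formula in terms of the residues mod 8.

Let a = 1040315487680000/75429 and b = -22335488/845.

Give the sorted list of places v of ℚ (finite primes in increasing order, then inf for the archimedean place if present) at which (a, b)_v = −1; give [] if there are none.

[2, 5, 7, 41]

Mod squares: a ≡ 7274302, b ≡ -27265. Check v ∈ {∞, 2, 3, 5, 7, 13, 17, 19, 23, 29, 41}.
v=∞: 7274302 > 0 and -27265 < 0  ⇒  (a,b)_∞ = +1.
v=19: a=19^1·(≡15), b=19^1·(≡6) mod 19; (15|19)=-1, (6|19)=+1; (−1)^{1·1·9}·(-1)^1·(+1)^1 = +1.
v=5: a=5^4·(≡2), b=5^-1·(≡3) mod 5; (2|5)=-1, (3|5)=-1; (−1)^{4·-1·2}·(-1)^-1·(-1)^4 = -1.
v=29: a=29^-1·(≡21), b=29^0·(≡20) mod 29; (21|29)=-1, (20|29)=+1; (−1)^{-1·0·14}·(-1)^0·(+1)^-1 = +1.
v=41: a=41^1·(≡24), b=41^1·(≡18) mod 41; (24|41)=-1, (18|41)=+1; (−1)^{1·1·20}·(-1)^1·(+1)^1 = -1.
v=13: a=13^0·(≡4), b=13^-2·(≡4) mod 13; (4|13)=+1, (4|13)=+1; (−1)^{0·-2·6}·(+1)^-2·(+1)^0 = +1.
v=17: a=17^-2·(≡8), b=17^0·(≡11) mod 17; (8|17)=+1, (11|17)=-1; (−1)^{-2·0·8}·(+1)^0·(-1)^-2 = +1.
v=3: a=3^-2·(≡1), b=3^0·(≡2) mod 3; (1|3)=+1, (2|3)=-1; (−1)^{-2·0·1}·(+1)^0·(-1)^-2 = +1.
v=23: a=23^3·(≡12), b=23^0·(≡16) mod 23; (12|23)=+1, (16|23)=+1; (−1)^{3·0·11}·(+1)^0·(+1)^3 = +1.
v=2: v_2(a)=9, v_2(b)=12; units ≡ 7, 7 (mod 8); ε·ε+αω+βω = 1·1+9·0+12·0 ≡ 1  ⇒  (a,b)_2 = -1.
v=7: a=7^3·(≡1), b=7^1·(≡1) mod 7; (1|7)=+1, (1|7)=+1; (−1)^{3·1·3}·(+1)^1·(+1)^3 = -1.
|Ram(7274302, -27265)| = 4, even; anisotropic at {2, 5, 7, 41}.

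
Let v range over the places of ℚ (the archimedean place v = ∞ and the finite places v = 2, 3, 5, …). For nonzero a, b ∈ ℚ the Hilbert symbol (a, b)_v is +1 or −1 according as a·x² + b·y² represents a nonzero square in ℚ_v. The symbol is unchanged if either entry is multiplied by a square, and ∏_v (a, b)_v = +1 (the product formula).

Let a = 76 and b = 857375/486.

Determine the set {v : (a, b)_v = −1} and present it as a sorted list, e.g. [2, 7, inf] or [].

[2, 19]

(a, b) ≡ (19, 570) mod (ℚ^×)²; places V = {2, 3, 5, 19, ∞}.
(a,b)_∞: sgn(19)=+, sgn(570)=+, so +1.
(a,b)_5: α=0, u≡1; β=3, v≡4 (mod 5); (1|5)=+1, (4|5)=+1; sign (−1)^0·+1^3·+1^0 = +1.
(a,b)_19: α=1, u≡4; β=3, v≡1 (mod 19); (4|19)=+1, (1|19)=+1; sign (−1)^1·+1^3·+1^1 = -1.
(a,b)_3: α=0, u≡1; β=-5, v≡1 (mod 3); (1|3)=+1, (1|3)=+1; sign (−1)^0·+1^-5·+1^0 = +1.
(a,b)_2: α=2, β=-1; u≡3, v≡5 (mod 8); ε(u)ε(v)=1·0, αω(v)=2·1, βω(u)=-1·1; sum ≡ 1  ⇒  -1.
|Ram(19, 570)| = 2, even; anisotropic at {2, 19}.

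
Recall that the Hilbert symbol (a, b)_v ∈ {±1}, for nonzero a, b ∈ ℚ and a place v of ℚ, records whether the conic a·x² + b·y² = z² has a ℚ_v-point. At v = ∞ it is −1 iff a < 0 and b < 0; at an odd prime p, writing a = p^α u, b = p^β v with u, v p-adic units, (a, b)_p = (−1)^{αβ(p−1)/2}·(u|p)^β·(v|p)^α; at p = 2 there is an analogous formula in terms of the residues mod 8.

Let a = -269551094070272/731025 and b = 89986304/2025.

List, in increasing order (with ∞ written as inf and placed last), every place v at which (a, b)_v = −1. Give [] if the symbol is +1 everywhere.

(a, b) ≡ (-23, 351509) mod (ℚ^×)²; places V = {2, 3, 5, 7, 17, 19, 23, 29, 31, ∞}.
(a,b)_23: α=1, u≡21; β=1, v≡10 (mod 23); (21|23)=-1, (10|23)=-1; sign (−1)^1·-1^1·-1^1 = -1.
(a,b)_31: α=2, u≡4; β=1, v≡13 (mod 31); (4|31)=+1, (13|31)=-1; sign (−1)^0·+1^1·-1^2 = +1.
(a,b)_7: α=2, u≡5; β=0, v≡1 (mod 7); (5|7)=-1, (1|7)=+1; sign (−1)^0·-1^0·+1^2 = +1.
(a,b)_5: α=-2, u≡3; β=-2, v≡4 (mod 5); (3|5)=-1, (4|5)=+1; sign (−1)^0·-1^-2·+1^-2 = +1.
(a,b)_29: α=2, u≡4; β=1, v≡28 (mod 29); (4|29)=+1, (28|29)=+1; sign (−1)^0·+1^1·+1^2 = +1.
(a,b)_19: α=-2, u≡12; β=0, v≡16 (mod 19); (12|19)=-1, (16|19)=+1; sign (−1)^0·-1^0·+1^-2 = +1.
(a,b)_∞: sgn(-23)=−, sgn(351509)=+, so +1.
(a,b)_17: α=2, u≡7; β=1, v≡11 (mod 17); (7|17)=-1, (11|17)=-1; sign (−1)^0·-1^1·-1^2 = -1.
(a,b)_2: α=10, β=8; u≡1, v≡5 (mod 8); ε(u)ε(v)=0·0, αω(v)=10·1, βω(u)=8·0; sum ≡ 0  ⇒  +1.
(a,b)_3: α=-4, u≡1; β=-4, v≡2 (mod 3); (1|3)=+1, (2|3)=-1; sign (−1)^0·+1^-4·-1^-4 = +1.
(-23, 351509 / ℚ) ramifies at {17, 23}: a division algebra.

[17, 23]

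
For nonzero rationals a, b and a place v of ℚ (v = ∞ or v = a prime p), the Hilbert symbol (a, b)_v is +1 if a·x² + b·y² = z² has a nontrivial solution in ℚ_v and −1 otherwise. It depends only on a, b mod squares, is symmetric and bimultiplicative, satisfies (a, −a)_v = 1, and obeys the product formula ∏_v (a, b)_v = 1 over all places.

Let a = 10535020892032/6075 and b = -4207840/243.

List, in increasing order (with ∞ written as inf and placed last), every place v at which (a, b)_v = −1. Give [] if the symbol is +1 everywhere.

(a, b) ≡ (714, -2730) mod (ℚ^×)²; places V = {2, 3, 5, 7, 13, 17, ∞}.
(a,b)_13: α=2, u≡1; β=1, v≡8 (mod 13); (1|13)=+1, (8|13)=-1; sign (−1)^0·+1^1·-1^2 = +1.
(a,b)_17: α=5, u≡4; β=2, v≡12 (mod 17); (4|17)=+1, (12|17)=-1; sign (−1)^0·+1^2·-1^5 = -1.
(a,b)_7: α=3, u≡4; β=1, v≡1 (mod 7); (4|7)=+1, (1|7)=+1; sign (−1)^1·+1^1·+1^3 = -1.
(a,b)_3: α=-5, u≡1; β=-5, v≡2 (mod 3); (1|3)=+1, (2|3)=-1; sign (−1)^1·+1^-5·-1^-5 = +1.
(a,b)_5: α=-2, u≡4; β=1, v≡4 (mod 5); (4|5)=+1, (4|5)=+1; sign (−1)^0·+1^1·+1^-2 = +1.
(a,b)_2: α=7, β=5; u≡5, v≡3 (mod 8); ε(u)ε(v)=0·1, αω(v)=7·1, βω(u)=5·1; sum ≡ 0  ⇒  +1.
(a,b)_∞: sgn(714)=+, sgn(-2730)=−, so +1.
Ram(714, -2730) = {7, 17}; no ℚ_7-point on the conic.

[7, 17]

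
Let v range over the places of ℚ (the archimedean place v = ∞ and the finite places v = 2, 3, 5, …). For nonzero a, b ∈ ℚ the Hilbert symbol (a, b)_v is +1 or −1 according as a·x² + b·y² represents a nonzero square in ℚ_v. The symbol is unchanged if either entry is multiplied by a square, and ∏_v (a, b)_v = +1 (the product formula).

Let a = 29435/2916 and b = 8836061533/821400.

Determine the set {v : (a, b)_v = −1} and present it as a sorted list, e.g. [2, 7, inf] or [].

[3, 5]

Mod squares: a ≡ 35, b ≡ 78. Check v ∈ {∞, 2, 3, 5, 7, 13, 29, 31, 37}.
v=5: a=5^1·(≡2), b=5^-2·(≡3) mod 5; (2|5)=-1, (3|5)=-1; (−1)^{1·-2·2}·(-1)^-2·(-1)^1 = -1.
v=31: a=31^0·(≡8), b=31^2·(≡19) mod 31; (8|31)=+1, (19|31)=+1; (−1)^{0·2·15}·(+1)^2·(+1)^0 = +1.
v=3: a=3^-6·(≡2), b=3^-1·(≡2) mod 3; (2|3)=-1, (2|3)=-1; (−1)^{-6·-1·1}·(-1)^-1·(-1)^-6 = -1.
v=13: a=13^0·(≡4), b=13^1·(≡11) mod 13; (4|13)=+1, (11|13)=-1; (−1)^{0·1·6}·(+1)^1·(-1)^0 = +1.
v=29: a=29^2·(≡4), b=29^4·(≡13) mod 29; (4|29)=+1, (13|29)=+1; (−1)^{2·4·14}·(+1)^4·(+1)^2 = +1.
v=2: v_2(a)=-2, v_2(b)=-3; units ≡ 3, 7 (mod 8); ε·ε+αω+βω = 1·1+-2·0+-3·1 ≡ 0  ⇒  (a,b)_2 = +1.
v=7: a=7^1·(≡3), b=7^0·(≡2) mod 7; (3|7)=-1, (2|7)=+1; (−1)^{1·0·3}·(-1)^0·(+1)^1 = +1.
v=37: a=37^0·(≡13), b=37^-2·(≡4) mod 37; (13|37)=-1, (4|37)=+1; (−1)^{0·-2·18}·(-1)^-2·(+1)^0 = +1.
v=∞: 35 > 0 and 78 > 0  ⇒  (a,b)_∞ = +1.
(35, 78 / ℚ) ramifies at {3, 5}: a division algebra.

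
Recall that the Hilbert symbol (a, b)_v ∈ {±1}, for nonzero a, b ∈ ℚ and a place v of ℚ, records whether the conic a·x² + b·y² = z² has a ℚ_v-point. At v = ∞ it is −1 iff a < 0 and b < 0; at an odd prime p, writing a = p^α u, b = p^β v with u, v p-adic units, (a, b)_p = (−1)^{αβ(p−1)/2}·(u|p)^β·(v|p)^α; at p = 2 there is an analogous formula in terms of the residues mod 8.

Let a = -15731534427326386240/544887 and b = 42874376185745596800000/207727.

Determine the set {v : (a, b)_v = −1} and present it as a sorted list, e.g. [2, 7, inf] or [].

(a, b) ≡ (-95095, 10140585) mod (ℚ^×)²; places V = {2, 3, 5, 7, 11, 13, 17, 19, 23, 29, 31, 43, ∞}.
(a,b)_29: α=0, u≡6; β=-2, v≡15 (mod 29); (6|29)=+1, (15|29)=-1; sign (−1)^0·+1^-2·-1^0 = +1.
(a,b)_11: α=3, u≡9; β=4, v≡4 (mod 11); (9|11)=+1, (4|11)=+1; sign (−1)^0·+1^4·+1^3 = +1.
(a,b)_7: α=-1, u≡2; β=1, v≡6 (mod 7); (2|7)=+1, (6|7)=-1; sign (−1)^1·+1^1·-1^-1 = +1.
(a,b)_23: α=4, u≡11; β=3, v≡3 (mod 23); (11|23)=-1, (3|23)=+1; sign (−1)^0·-1^3·+1^4 = -1.
(a,b)_31: α=-2, u≡3; β=0, v≡18 (mod 31); (3|31)=-1, (18|31)=+1; sign (−1)^0·-1^0·+1^-2 = +1.
(a,b)_13: α=1, u≡4; β=-1, v≡2 (mod 13); (4|13)=+1, (2|13)=-1; sign (−1)^0·+1^-1·-1^1 = -1.
(a,b)_5: α=1, u≡1; β=5, v≡3 (mod 5); (1|5)=+1, (3|5)=-1; sign (−1)^0·+1^5·-1^1 = -1.
(a,b)_43: α=2, u≡38; β=0, v≡24 (mod 43); (38|43)=+1, (24|43)=+1; sign (−1)^0·+1^0·+1^2 = +1.
(a,b)_17: α=2, u≡11; β=3, v≡13 (mod 17); (11|17)=-1, (13|17)=+1; sign (−1)^0·-1^3·+1^2 = -1.
(a,b)_2: α=6, β=10; u≡1, v≡1 (mod 8); ε(u)ε(v)=0·0, αω(v)=6·0, βω(u)=10·0; sum ≡ 0  ⇒  +1.
(a,b)_3: α=-4, u≡2; β=7, v≡2 (mod 3); (2|3)=-1, (2|3)=-1; sign (−1)^0·-1^7·-1^-4 = -1.
(a,b)_∞: sgn(-95095)=−, sgn(10140585)=+, so +1.
(a,b)_19: α=1, u≡9; β=-1, v≡5 (mod 19); (9|19)=+1, (5|19)=+1; sign (−1)^1·+1^-1·+1^1 = -1.
|Ram(-95095, 10140585)| = 6, even; anisotropic at {3, 5, 13, 17, 19, 23}.

[3, 5, 13, 17, 19, 23]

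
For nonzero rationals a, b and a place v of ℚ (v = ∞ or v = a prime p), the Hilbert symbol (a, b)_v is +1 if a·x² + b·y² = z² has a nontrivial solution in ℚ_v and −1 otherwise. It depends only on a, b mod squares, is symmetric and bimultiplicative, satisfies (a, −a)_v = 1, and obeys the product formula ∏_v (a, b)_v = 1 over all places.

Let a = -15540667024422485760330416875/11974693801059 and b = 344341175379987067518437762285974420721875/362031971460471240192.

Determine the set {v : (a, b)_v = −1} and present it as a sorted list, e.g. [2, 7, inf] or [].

[5, 53]

Mod squares: a ≡ -817, b ≡ 433010. Check v ∈ {∞, 2, 3, 5, 11, 13, 19, 29, 43, 53, 59}.
v=3: a=3^-16·(≡2), b=3^-26·(≡2) mod 3; (2|3)=-1, (2|3)=-1; (−1)^{-16·-26·1}·(-1)^-26·(-1)^-16 = +1.
v=11: a=11^-4·(≡2), b=11^-4·(≡6) mod 11; (2|11)=-1, (6|11)=-1; (−1)^{-4·-4·5}·(-1)^-4·(-1)^-4 = +1.
v=13: a=13^4·(≡8), b=13^8·(≡7) mod 13; (8|13)=-1, (7|13)=-1; (−1)^{4·8·6}·(-1)^8·(-1)^4 = +1.
v=29: a=29^6·(≡28), b=29^8·(≡27) mod 29; (28|29)=+1, (27|29)=-1; (−1)^{6·8·14}·(+1)^8·(-1)^6 = +1.
v=5: a=5^4·(≡2), b=5^5·(≡3) mod 5; (2|5)=-1, (3|5)=-1; (−1)^{4·5·2}·(-1)^5·(-1)^4 = -1.
v=19: a=19^-1·(≡10), b=19^-1·(≡7) mod 19; (10|19)=-1, (7|19)=+1; (−1)^{-1·-1·9}·(-1)^-1·(+1)^-1 = +1.
v=2: v_2(a)=0, v_2(b)=-9; units ≡ 7, 1 (mod 8); ε·ε+αω+βω = 1·0+0·0+-9·0 ≡ 0  ⇒  (a,b)_2 = +1.
v=53: a=53^2·(≡18), b=53^3·(≡20) mod 53; (18|53)=-1, (20|53)=-1; (−1)^{2·3·26}·(-1)^3·(-1)^2 = -1.
v=43: a=43^1·(≡21), b=43^1·(≡12) mod 43; (21|43)=+1, (12|43)=-1; (−1)^{1·1·21}·(+1)^1·(-1)^1 = +1.
v=59: a=59^4·(≡16), b=59^6·(≡28) mod 59; (16|59)=+1, (28|59)=+1; (−1)^{4·6·29}·(+1)^6·(+1)^4 = +1.
v=∞: -817 < 0 and 433010 > 0  ⇒  (a,b)_∞ = +1.
|Ram(-817, 433010)| = 2, even; anisotropic at {5, 53}.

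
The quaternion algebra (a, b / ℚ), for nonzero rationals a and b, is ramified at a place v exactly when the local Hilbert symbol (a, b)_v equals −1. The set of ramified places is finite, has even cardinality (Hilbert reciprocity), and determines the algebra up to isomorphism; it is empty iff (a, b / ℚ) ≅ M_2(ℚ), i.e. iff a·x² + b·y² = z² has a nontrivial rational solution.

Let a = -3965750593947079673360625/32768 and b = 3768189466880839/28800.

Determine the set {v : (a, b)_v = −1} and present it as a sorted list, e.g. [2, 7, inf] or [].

Mod squares: a ≡ -550295746, b ≡ 4862. Check v ∈ {∞, 2, 3, 5, 7, 11, 13, 17, 19, 23, 37}.
v=5: a=5^4·(≡1), b=5^-2·(≡2) mod 5; (1|5)=+1, (2|5)=-1; (−1)^{4·-2·2}·(+1)^-2·(-1)^4 = +1.
v=23: a=23^3·(≡13), b=23^2·(≡1) mod 23; (13|23)=+1, (1|23)=+1; (−1)^{3·2·11}·(+1)^2·(+1)^3 = +1.
v=37: a=37^3·(≡2), b=37^2·(≡5) mod 37; (2|37)=-1, (5|37)=-1; (−1)^{3·2·18}·(-1)^2·(-1)^3 = -1.
v=13: a=13^1·(≡11), b=13^1·(≡9) mod 13; (11|13)=-1, (9|13)=+1; (−1)^{1·1·6}·(-1)^1·(+1)^1 = -1.
v=11: a=11^3·(≡9), b=11^3·(≡8) mod 11; (9|11)=+1, (8|11)=-1; (−1)^{3·3·5}·(+1)^3·(-1)^3 = +1.
v=17: a=17^1·(≡2), b=17^1·(≡12) mod 17; (2|17)=+1, (12|17)=-1; (−1)^{1·1·8}·(+1)^1·(-1)^1 = -1.
v=19: a=19^3·(≡17), b=19^2·(≡4) mod 19; (17|19)=+1, (4|19)=+1; (−1)^{3·2·9}·(+1)^2·(+1)^3 = +1.
v=∞: -550295746 < 0 and 4862 > 0  ⇒  (a,b)_∞ = +1.
v=2: v_2(a)=-15, v_2(b)=-7; units ≡ 7, 7 (mod 8); ε·ε+αω+βω = 1·1+-15·0+-7·0 ≡ 1  ⇒  (a,b)_2 = -1.
v=7: a=7^1·(≡1), b=7^2·(≡2) mod 7; (1|7)=+1, (2|7)=+1; (−1)^{1·2·3}·(+1)^2·(+1)^1 = +1.
v=3: a=3^6·(≡2), b=3^-2·(≡2) mod 3; (2|3)=-1, (2|3)=-1; (−1)^{6·-2·1}·(-1)^-2·(-1)^6 = +1.
(-550295746, 4862 / ℚ) ramifies at {2, 13, 17, 37}: a division algebra.

[2, 13, 17, 37]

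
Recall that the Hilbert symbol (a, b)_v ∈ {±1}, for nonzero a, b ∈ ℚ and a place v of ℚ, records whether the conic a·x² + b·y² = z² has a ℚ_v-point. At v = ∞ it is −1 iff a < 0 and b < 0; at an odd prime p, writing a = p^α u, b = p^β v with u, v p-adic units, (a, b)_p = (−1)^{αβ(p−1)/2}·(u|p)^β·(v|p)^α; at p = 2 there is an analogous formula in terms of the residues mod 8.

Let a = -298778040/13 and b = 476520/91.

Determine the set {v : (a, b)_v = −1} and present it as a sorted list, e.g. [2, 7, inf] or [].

Mod squares: a ≡ -2470, b ≡ 30030. Check v ∈ {∞, 2, 3, 5, 7, 11, 13, 19}.
v=7: a=7^0·(≡1), b=7^-1·(≡5) mod 7; (1|7)=+1, (5|7)=-1; (−1)^{0·-1·3}·(+1)^-1·(-1)^0 = +1.
v=3: a=3^2·(≡2), b=3^1·(≡2) mod 3; (2|3)=-1, (2|3)=-1; (−1)^{2·1·1}·(-1)^1·(-1)^2 = -1.
v=11: a=11^2·(≡9), b=11^1·(≡8) mod 11; (9|11)=+1, (8|11)=-1; (−1)^{2·1·5}·(+1)^1·(-1)^2 = +1.
v=19: a=19^3·(≡2), b=19^2·(≡12) mod 19; (2|19)=-1, (12|19)=-1; (−1)^{3·2·9}·(-1)^2·(-1)^3 = -1.
v=5: a=5^1·(≡4), b=5^1·(≡4) mod 5; (4|5)=+1, (4|5)=+1; (−1)^{1·1·2}·(+1)^1·(+1)^1 = +1.
v=13: a=13^-1·(≡11), b=13^-1·(≡10) mod 13; (11|13)=-1, (10|13)=+1; (−1)^{-1·-1·6}·(-1)^-1·(+1)^-1 = -1.
v=∞: -2470 < 0 and 30030 > 0  ⇒  (a,b)_∞ = +1.
v=2: v_2(a)=3, v_2(b)=3; units ≡ 5, 7 (mod 8); ε·ε+αω+βω = 0·1+3·0+3·1 ≡ 1  ⇒  (a,b)_2 = -1.
|Ram(-2470, 30030)| = 4, even; anisotropic at {2, 3, 13, 19}.

[2, 3, 13, 19]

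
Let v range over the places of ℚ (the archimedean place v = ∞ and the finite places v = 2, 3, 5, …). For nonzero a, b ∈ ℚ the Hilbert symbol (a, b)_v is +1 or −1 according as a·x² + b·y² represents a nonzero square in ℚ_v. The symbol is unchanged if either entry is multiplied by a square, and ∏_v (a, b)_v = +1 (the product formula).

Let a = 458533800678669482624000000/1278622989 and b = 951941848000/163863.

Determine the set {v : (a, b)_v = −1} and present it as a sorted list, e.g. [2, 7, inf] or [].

[7, 23]

Mod squares: a ≡ 10626, b ≡ 385. Check v ∈ {∞, 2, 3, 5, 7, 11, 13, 17, 23}.
v=3: a=3^-7·(≡2), b=3^-4·(≡1) mod 3; (2|3)=-1, (1|3)=+1; (−1)^{-7·-4·1}·(-1)^-4·(+1)^-7 = +1.
v=2: v_2(a)=13, v_2(b)=6; units ≡ 1, 1 (mod 8); ε·ε+αω+βω = 0·0+13·0+6·0 ≡ 0  ⇒  (a,b)_2 = +1.
v=7: a=7^-1·(≡5), b=7^-1·(≡3) mod 7; (5|7)=-1, (3|7)=-1; (−1)^{-1·-1·3}·(-1)^-1·(-1)^-1 = -1.
v=17: a=17^-4·(≡2), b=17^-2·(≡6) mod 17; (2|17)=+1, (6|17)=-1; (−1)^{-4·-2·8}·(+1)^-2·(-1)^-4 = +1.
v=5: a=5^6·(≡4), b=5^3·(≡3) mod 5; (4|5)=+1, (3|5)=-1; (−1)^{6·3·2}·(+1)^3·(-1)^6 = +1.
v=11: a=11^7·(≡4), b=11^3·(≡8) mod 11; (4|11)=+1, (8|11)=-1; (−1)^{7·3·5}·(+1)^3·(-1)^7 = +1.
v=23: a=23^5·(≡13), b=23^2·(≡15) mod 23; (13|23)=+1, (15|23)=-1; (−1)^{5·2·11}·(+1)^2·(-1)^5 = -1.
v=13: a=13^4·(≡7), b=13^2·(≡11) mod 13; (7|13)=-1, (11|13)=-1; (−1)^{4·2·6}·(-1)^2·(-1)^4 = +1.
v=∞: 10626 > 0 and 385 > 0  ⇒  (a,b)_∞ = +1.
(10626, 385 / ℚ) ramifies at {7, 23}: a division algebra.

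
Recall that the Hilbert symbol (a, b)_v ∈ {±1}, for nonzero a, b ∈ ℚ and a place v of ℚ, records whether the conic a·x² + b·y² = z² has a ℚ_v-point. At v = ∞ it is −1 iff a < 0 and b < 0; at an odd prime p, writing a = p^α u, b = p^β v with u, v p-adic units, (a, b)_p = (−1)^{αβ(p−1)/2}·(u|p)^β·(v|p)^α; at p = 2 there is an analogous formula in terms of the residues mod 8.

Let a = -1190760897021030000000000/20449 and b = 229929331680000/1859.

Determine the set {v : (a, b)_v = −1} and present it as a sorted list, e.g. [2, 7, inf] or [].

Mod squares: a ≡ -1927, b ≡ 473. Check v ∈ {∞, 2, 3, 5, 11, 13, 41, 43, 47}.
v=47: a=47^3·(≡18), b=47^2·(≡2) mod 47; (18|47)=+1, (2|47)=+1; (−1)^{3·2·23}·(+1)^2·(+1)^3 = +1.
v=11: a=11^-2·(≡4), b=11^-1·(≡10) mod 11; (4|11)=+1, (10|11)=-1; (−1)^{-2·-1·5}·(+1)^-1·(-1)^-2 = +1.
v=43: a=43^2·(≡30), b=43^1·(≡25) mod 43; (30|43)=-1, (25|43)=+1; (−1)^{2·1·21}·(-1)^1·(+1)^2 = -1.
v=3: a=3^2·(≡2), b=3^2·(≡2) mod 3; (2|3)=-1, (2|3)=-1; (−1)^{2·2·1}·(-1)^2·(-1)^2 = +1.
v=41: a=41^3·(≡15), b=41^2·(≡19) mod 41; (15|41)=-1, (19|41)=-1; (−1)^{3·2·20}·(-1)^2·(-1)^3 = -1.
v=13: a=13^-2·(≡9), b=13^-2·(≡11) mod 13; (9|13)=+1, (11|13)=-1; (−1)^{-2·-2·6}·(+1)^-2·(-1)^-2 = +1.
v=∞: -1927 < 0 and 473 > 0  ⇒  (a,b)_∞ = +1.
v=5: a=5^10·(≡2), b=5^4·(≡2) mod 5; (2|5)=-1, (2|5)=-1; (−1)^{10·4·2}·(-1)^4·(-1)^10 = +1.
v=2: v_2(a)=10, v_2(b)=8; units ≡ 1, 1 (mod 8); ε·ε+αω+βω = 0·0+10·0+8·0 ≡ 0  ⇒  (a,b)_2 = +1.
(-1927, 473 / ℚ) ramifies at {41, 43}: a division algebra.

[41, 43]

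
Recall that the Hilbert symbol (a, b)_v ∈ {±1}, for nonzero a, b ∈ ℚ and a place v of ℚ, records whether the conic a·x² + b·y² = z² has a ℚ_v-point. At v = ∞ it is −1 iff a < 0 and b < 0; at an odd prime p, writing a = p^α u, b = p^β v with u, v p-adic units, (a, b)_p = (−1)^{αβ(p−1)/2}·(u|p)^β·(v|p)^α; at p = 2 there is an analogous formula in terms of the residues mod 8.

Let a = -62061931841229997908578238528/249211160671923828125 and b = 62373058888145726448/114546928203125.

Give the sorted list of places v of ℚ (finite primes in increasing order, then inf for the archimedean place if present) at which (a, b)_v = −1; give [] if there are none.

[2, 3]

(a, b) ≡ (-1051365, 35) mod (ℚ^×)²; places V = {2, 3, 5, 7, 11, 13, 17, 19, 31, 59, ∞}.
(a,b)_3: α=5, u≡2; β=4, v≡2 (mod 3); (2|3)=-1, (2|3)=-1; sign (−1)^0·-1^4·-1^5 = -1.
(a,b)_19: α=3, u≡8; β=2, v≡5 (mod 19); (8|19)=-1, (5|19)=+1; sign (−1)^0·-1^2·+1^3 = +1.
(a,b)_17: α=3, u≡8; β=2, v≡16 (mod 17); (8|17)=+1, (16|17)=+1; sign (−1)^0·+1^2·+1^3 = +1.
(a,b)_2: α=6, β=4; u≡3, v≡3 (mod 8); ε(u)ε(v)=1·1, αω(v)=6·1, βω(u)=4·1; sum ≡ 1  ⇒  -1.
(a,b)_31: α=3, u≡17; β=2, v≡18 (mod 31); (17|31)=-1, (18|31)=+1; sign (−1)^0·-1^2·+1^3 = +1.
(a,b)_11: α=-2, u≡5; β=-2, v≡10 (mod 11); (5|11)=+1, (10|11)=-1; sign (−1)^0·+1^-2·-1^-2 = +1.
(a,b)_5: α=-11, u≡2; β=-7, v≡3 (mod 5); (2|5)=-1, (3|5)=-1; sign (−1)^0·-1^-7·-1^-11 = +1.
(a,b)_7: α=7, u≡2; β=5, v≡6 (mod 7); (2|7)=+1, (6|7)=-1; sign (−1)^1·+1^5·-1^7 = +1.
(a,b)_59: α=-6, u≡7; β=-4, v≡15 (mod 59); (7|59)=+1, (15|59)=+1; sign (−1)^0·+1^-4·+1^-6 = +1.
(a,b)_∞: sgn(-1051365)=−, sgn(35)=+, so +1.
(a,b)_13: α=6, u≡4; β=4, v≡10 (mod 13); (4|13)=+1, (10|13)=+1; sign (−1)^0·+1^4·+1^6 = +1.
(-1051365, 35 / ℚ) ramifies at {2, 3}: a division algebra.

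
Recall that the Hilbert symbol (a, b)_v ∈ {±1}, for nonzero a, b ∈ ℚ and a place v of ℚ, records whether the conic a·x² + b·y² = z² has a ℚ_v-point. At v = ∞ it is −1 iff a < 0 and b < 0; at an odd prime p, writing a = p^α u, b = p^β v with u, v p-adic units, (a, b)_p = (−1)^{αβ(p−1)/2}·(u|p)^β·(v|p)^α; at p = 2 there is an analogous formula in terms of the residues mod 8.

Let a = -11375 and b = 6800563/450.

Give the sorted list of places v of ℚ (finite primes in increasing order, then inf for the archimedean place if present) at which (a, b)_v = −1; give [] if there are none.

(a, b) ≡ (-455, 2294) mod (ℚ^×)²; places V = {2, 3, 5, 7, 11, 13, 31, 37, ∞}.
(a,b)_5: α=3, u≡4; β=-2, v≡1 (mod 5); (4|5)=+1, (1|5)=+1; sign (−1)^0·+1^-2·+1^3 = +1.
(a,b)_11: α=0, u≡10; β=2, v≡7 (mod 11); (10|11)=-1, (7|11)=-1; sign (−1)^0·-1^2·-1^0 = +1.
(a,b)_31: α=0, u≡2; β=1, v≡3 (mod 31); (2|31)=+1, (3|31)=-1; sign (−1)^0·+1^1·-1^0 = +1.
(a,b)_3: α=0, u≡1; β=-2, v≡2 (mod 3); (1|3)=+1, (2|3)=-1; sign (−1)^0·+1^-2·-1^0 = +1.
(a,b)_37: α=0, u≡21; β=1, v≡28 (mod 37); (21|37)=+1, (28|37)=+1; sign (−1)^0·+1^1·+1^0 = +1.
(a,b)_2: α=0, β=-1; u≡1, v≡3 (mod 8); ε(u)ε(v)=0·1, αω(v)=0·1, βω(u)=-1·0; sum ≡ 0  ⇒  +1.
(a,b)_7: α=1, u≡6; β=2, v≡6 (mod 7); (6|7)=-1, (6|7)=-1; sign (−1)^0·-1^2·-1^1 = -1.
(a,b)_∞: sgn(-455)=−, sgn(2294)=+, so +1.
(a,b)_13: α=1, u≡9; β=0, v≡2 (mod 13); (9|13)=+1, (2|13)=-1; sign (−1)^0·+1^0·-1^1 = -1.
Ram(-455, 2294) = {7, 13}; no ℚ_7-point on the conic.

[7, 13]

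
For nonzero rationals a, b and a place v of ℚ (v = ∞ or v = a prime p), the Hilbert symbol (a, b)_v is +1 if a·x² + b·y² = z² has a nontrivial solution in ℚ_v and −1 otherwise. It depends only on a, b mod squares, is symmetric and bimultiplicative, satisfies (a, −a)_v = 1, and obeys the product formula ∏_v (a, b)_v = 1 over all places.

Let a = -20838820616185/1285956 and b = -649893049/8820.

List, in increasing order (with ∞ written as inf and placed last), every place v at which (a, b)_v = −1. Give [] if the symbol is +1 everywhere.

[2, 5, 53, inf]

(a, b) ≡ (-265, -5) mod (ℚ^×)²; places V = {2, 3, 5, 7, 11, 13, 37, 53, ∞}.
(a,b)_11: α=2, u≡8; β=0, v≡7 (mod 11); (8|11)=-1, (7|11)=-1; sign (−1)^0·-1^0·-1^2 = +1.
(a,b)_5: α=1, u≡3; β=-1, v≡4 (mod 5); (3|5)=-1, (4|5)=+1; sign (−1)^0·-1^-1·+1^1 = -1.
(a,b)_53: α=3, u≡51; β=2, v≡33 (mod 53); (51|53)=-1, (33|53)=-1; sign (−1)^0·-1^2·-1^3 = -1.
(a,b)_37: α=2, u≡32; β=2, v≡23 (mod 37); (32|37)=-1, (23|37)=-1; sign (−1)^0·-1^2·-1^2 = +1.
(a,b)_3: α=-8, u≡2; β=-2, v≡1 (mod 3); (2|3)=-1, (1|3)=+1; sign (−1)^0·-1^-2·+1^-8 = +1.
(a,b)_7: α=-2, u≡2; β=-2, v≡4 (mod 7); (2|7)=+1, (4|7)=+1; sign (−1)^0·+1^-2·+1^-2 = +1.
(a,b)_13: α=2, u≡7; β=2, v≡8 (mod 13); (7|13)=-1, (8|13)=-1; sign (−1)^0·-1^2·-1^2 = +1.
(a,b)_2: α=-2, β=-2; u≡7, v≡3 (mod 8); ε(u)ε(v)=1·1, αω(v)=-2·1, βω(u)=-2·0; sum ≡ 1  ⇒  -1.
(a,b)_∞: sgn(-265)=−, sgn(-5)=−, so -1.
Ram(-265, -5) = {2, 5, 53, ∞}; no ℚ_2-point on the conic.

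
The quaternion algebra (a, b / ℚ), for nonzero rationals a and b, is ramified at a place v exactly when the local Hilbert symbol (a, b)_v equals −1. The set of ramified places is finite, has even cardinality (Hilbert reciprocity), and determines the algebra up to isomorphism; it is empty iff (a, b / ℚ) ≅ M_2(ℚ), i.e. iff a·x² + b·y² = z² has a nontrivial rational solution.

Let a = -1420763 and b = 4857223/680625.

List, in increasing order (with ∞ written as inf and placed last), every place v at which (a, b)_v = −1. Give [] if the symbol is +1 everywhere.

Mod squares: a ≡ -1420763, b ≡ 7. Check v ∈ {∞, 2, 3, 5, 7, 11, 17, 19, 37, 43, 47}.
v=37: a=37^1·(≡7), b=37^0·(≡27) mod 37; (7|37)=+1, (27|37)=+1; (−1)^{1·0·18}·(+1)^0·(+1)^1 = +1.
v=17: a=17^0·(≡12), b=17^2·(≡10) mod 17; (12|17)=-1, (10|17)=-1; (−1)^{0·2·8}·(-1)^2·(-1)^0 = +1.
v=19: a=19^1·(≡7), b=19^0·(≡9) mod 19; (7|19)=+1, (9|19)=+1; (−1)^{1·0·9}·(+1)^0·(+1)^1 = +1.
v=∞: -1420763 < 0 and 7 > 0  ⇒  (a,b)_∞ = +1.
v=47: a=47^1·(≡39), b=47^0·(≡37) mod 47; (39|47)=-1, (37|47)=+1; (−1)^{1·0·23}·(-1)^0·(+1)^1 = +1.
v=3: a=3^0·(≡1), b=3^-2·(≡1) mod 3; (1|3)=+1, (1|3)=+1; (−1)^{0·-2·1}·(+1)^-2·(+1)^0 = +1.
v=43: a=43^1·(≡26), b=43^0·(≡28) mod 43; (26|43)=-1, (28|43)=-1; (−1)^{1·0·21}·(-1)^0·(-1)^1 = -1.
v=5: a=5^0·(≡2), b=5^-4·(≡2) mod 5; (2|5)=-1, (2|5)=-1; (−1)^{0·-4·2}·(-1)^-4·(-1)^0 = +1.
v=11: a=11^0·(≡8), b=11^-2·(≡2) mod 11; (8|11)=-1, (2|11)=-1; (−1)^{0·-2·5}·(-1)^-2·(-1)^0 = +1.
v=2: v_2(a)=0, v_2(b)=0; units ≡ 5, 7 (mod 8); ε·ε+αω+βω = 0·1+0·0+0·1 ≡ 0  ⇒  (a,b)_2 = +1.
v=7: a=7^0·(≡6), b=7^5·(≡2) mod 7; (6|7)=-1, (2|7)=+1; (−1)^{0·5·3}·(-1)^5·(+1)^0 = -1.
(-1420763, 7 / ℚ) ramifies at {7, 43}: a division algebra.

[7, 43]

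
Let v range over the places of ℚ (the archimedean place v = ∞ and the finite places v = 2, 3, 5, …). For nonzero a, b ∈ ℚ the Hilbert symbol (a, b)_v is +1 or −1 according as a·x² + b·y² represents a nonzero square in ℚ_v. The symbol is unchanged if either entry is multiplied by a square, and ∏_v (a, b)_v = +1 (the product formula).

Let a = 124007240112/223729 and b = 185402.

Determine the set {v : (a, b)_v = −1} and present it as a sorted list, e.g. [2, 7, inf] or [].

Mod squares: a ≡ 8064987, b ≡ 185402. Check v ∈ {∞, 2, 3, 7, 11, 17, 19, 29, 31, 41, 43}.
v=11: a=11^-2·(≡8), b=11^0·(≡8) mod 11; (8|11)=-1, (8|11)=-1; (−1)^{-2·0·5}·(-1)^0·(-1)^-2 = +1.
v=∞: 8064987 > 0 and 185402 > 0  ⇒  (a,b)_∞ = +1.
v=2: v_2(a)=4, v_2(b)=1; units ≡ 3, 5 (mod 8); ε·ε+αω+βω = 1·0+4·1+1·1 ≡ 1  ⇒  (a,b)_2 = -1.
v=29: a=29^1·(≡7), b=29^0·(≡5) mod 29; (7|29)=+1, (5|29)=+1; (−1)^{1·0·14}·(+1)^0·(+1)^1 = +1.
v=43: a=43^-2·(≡38), b=43^0·(≡29) mod 43; (38|43)=+1, (29|43)=-1; (−1)^{-2·0·21}·(+1)^0·(-1)^-2 = +1.
v=3: a=3^1·(≡2), b=3^0·(≡2) mod 3; (2|3)=-1, (2|3)=-1; (−1)^{1·0·1}·(-1)^0·(-1)^1 = -1.
v=41: a=41^1·(≡27), b=41^1·(≡12) mod 41; (27|41)=-1, (12|41)=-1; (−1)^{1·1·20}·(-1)^1·(-1)^1 = +1.
v=19: a=19^1·(≡2), b=19^1·(≡11) mod 19; (2|19)=-1, (11|19)=+1; (−1)^{1·1·9}·(-1)^1·(+1)^1 = +1.
v=17: a=17^1·(≡8), b=17^1·(≡9) mod 17; (8|17)=+1, (9|17)=+1; (−1)^{1·1·8}·(+1)^1·(+1)^1 = +1.
v=31: a=31^2·(≡30), b=31^0·(≡22) mod 31; (30|31)=-1, (22|31)=-1; (−1)^{2·0·15}·(-1)^0·(-1)^2 = +1.
v=7: a=7^1·(≡1), b=7^1·(≡5) mod 7; (1|7)=+1, (5|7)=-1; (−1)^{1·1·3}·(+1)^1·(-1)^1 = +1.
|Ram(8064987, 185402)| = 2, even; anisotropic at {2, 3}.

[2, 3]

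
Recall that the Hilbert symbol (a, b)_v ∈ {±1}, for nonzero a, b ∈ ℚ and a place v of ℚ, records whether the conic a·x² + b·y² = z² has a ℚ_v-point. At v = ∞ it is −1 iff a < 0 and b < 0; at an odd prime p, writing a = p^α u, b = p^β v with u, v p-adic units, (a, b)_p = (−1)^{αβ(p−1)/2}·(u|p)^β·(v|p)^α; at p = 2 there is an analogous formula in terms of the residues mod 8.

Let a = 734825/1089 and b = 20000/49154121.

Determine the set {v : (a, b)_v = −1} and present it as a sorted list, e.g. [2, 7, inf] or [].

[13, 19]

Mod squares: a ≡ 29393, b ≡ 2. Check v ∈ {∞, 2, 3, 5, 7, 11, 13, 17, 19, 41}.
v=5: a=5^2·(≡2), b=5^4·(≡2) mod 5; (2|5)=-1, (2|5)=-1; (−1)^{2·4·2}·(-1)^4·(-1)^2 = +1.
v=13: a=13^1·(≡4), b=13^0·(≡2) mod 13; (4|13)=+1, (2|13)=-1; (−1)^{1·0·6}·(+1)^0·(-1)^1 = -1.
v=17: a=17^1·(≡11), b=17^0·(≡13) mod 17; (11|17)=-1, (13|17)=+1; (−1)^{1·0·8}·(-1)^0·(+1)^1 = +1.
v=3: a=3^-2·(≡2), b=3^-4·(≡2) mod 3; (2|3)=-1, (2|3)=-1; (−1)^{-2·-4·1}·(-1)^-4·(-1)^-2 = +1.
v=19: a=19^1·(≡8), b=19^-2·(≡18) mod 19; (8|19)=-1, (18|19)=-1; (−1)^{1·-2·9}·(-1)^-2·(-1)^1 = -1.
v=7: a=7^1·(≡6), b=7^0·(≡4) mod 7; (6|7)=-1, (4|7)=+1; (−1)^{1·0·3}·(-1)^0·(+1)^1 = +1.
v=2: v_2(a)=0, v_2(b)=5; units ≡ 1, 1 (mod 8); ε·ε+αω+βω = 0·0+0·0+5·0 ≡ 0  ⇒  (a,b)_2 = +1.
v=41: a=41^0·(≡1), b=41^-2·(≡40) mod 41; (1|41)=+1, (40|41)=+1; (−1)^{0·-2·20}·(+1)^-2·(+1)^0 = +1.
v=11: a=11^-2·(≡4), b=11^0·(≡7) mod 11; (4|11)=+1, (7|11)=-1; (−1)^{-2·0·5}·(+1)^0·(-1)^-2 = +1.
v=∞: 29393 > 0 and 2 > 0  ⇒  (a,b)_∞ = +1.
|Ram(29393, 2)| = 2, even; anisotropic at {13, 19}.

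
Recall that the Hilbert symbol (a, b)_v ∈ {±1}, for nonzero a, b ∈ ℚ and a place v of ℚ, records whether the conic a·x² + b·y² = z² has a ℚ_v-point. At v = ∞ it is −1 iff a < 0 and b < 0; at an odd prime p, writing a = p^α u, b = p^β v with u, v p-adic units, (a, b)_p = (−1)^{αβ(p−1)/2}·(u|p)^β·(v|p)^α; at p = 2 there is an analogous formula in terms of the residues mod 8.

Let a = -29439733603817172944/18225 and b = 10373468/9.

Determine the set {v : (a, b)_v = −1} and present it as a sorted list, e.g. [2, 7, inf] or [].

Mod squares: a ≡ -2261, b ≡ 2593367. Check v ∈ {∞, 2, 3, 5, 7, 11, 17, 19, 31, 37}.
v=5: a=5^-2·(≡4), b=5^0·(≡2) mod 5; (4|5)=+1, (2|5)=-1; (−1)^{-2·0·2}·(+1)^0·(-1)^-2 = +1.
v=37: a=37^2·(≡26), b=37^1·(≡14) mod 37; (26|37)=+1, (14|37)=-1; (−1)^{2·1·18}·(+1)^1·(-1)^2 = +1.
v=7: a=7^3·(≡6), b=7^1·(≡5) mod 7; (6|7)=-1, (5|7)=-1; (−1)^{3·1·3}·(-1)^1·(-1)^3 = -1.
v=2: v_2(a)=4, v_2(b)=2; units ≡ 3, 7 (mod 8); ε·ε+αω+βω = 1·1+4·0+2·1 ≡ 1  ⇒  (a,b)_2 = -1.
v=∞: -2261 < 0 and 2593367 > 0  ⇒  (a,b)_∞ = +1.
v=17: a=17^3·(≡12), b=17^1·(≡12) mod 17; (12|17)=-1, (12|17)=-1; (−1)^{3·1·8}·(-1)^1·(-1)^3 = +1.
v=3: a=3^-6·(≡1), b=3^-2·(≡2) mod 3; (1|3)=+1, (2|3)=-1; (−1)^{-6·-2·1}·(+1)^-2·(-1)^-6 = +1.
v=11: a=11^2·(≡9), b=11^0·(≡8) mod 11; (9|11)=+1, (8|11)=-1; (−1)^{2·0·5}·(+1)^0·(-1)^2 = +1.
v=19: a=19^3·(≡13), b=19^1·(≡5) mod 19; (13|19)=-1, (5|19)=+1; (−1)^{3·1·9}·(-1)^1·(+1)^3 = +1.
v=31: a=31^2·(≡20), b=31^1·(≡5) mod 31; (20|31)=+1, (5|31)=+1; (−1)^{2·1·15}·(+1)^1·(+1)^2 = +1.
Ram(-2261, 2593367) = {2, 7}; no ℚ_2-point on the conic.

[2, 7]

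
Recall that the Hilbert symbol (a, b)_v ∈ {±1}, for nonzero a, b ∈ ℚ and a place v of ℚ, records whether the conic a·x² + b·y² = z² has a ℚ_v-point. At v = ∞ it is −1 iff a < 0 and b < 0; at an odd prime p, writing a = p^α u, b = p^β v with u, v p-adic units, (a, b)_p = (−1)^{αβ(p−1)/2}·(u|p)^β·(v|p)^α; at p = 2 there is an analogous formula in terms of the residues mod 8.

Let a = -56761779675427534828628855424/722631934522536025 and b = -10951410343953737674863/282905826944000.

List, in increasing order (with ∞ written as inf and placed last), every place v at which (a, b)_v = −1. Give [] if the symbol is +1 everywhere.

[7, 11, 23, inf]

(a, b) ≡ (-506, -95095) mod (ℚ^×)²; places V = {2, 3, 5, 7, 11, 13, 17, 19, 23, 41, 47, 59, ∞}.
(a,b)_17: α=-4, u≡4; β=-2, v≡3 (mod 17); (4|17)=+1, (3|17)=-1; sign (−1)^0·+1^-2·-1^-4 = +1.
(a,b)_13: α=-4, u≡4; β=-3, v≡3 (mod 13); (4|13)=+1, (3|13)=+1; sign (−1)^0·+1^-3·+1^-4 = +1.
(a,b)_2: α=7, β=-10; u≡3, v≡1 (mod 8); ε(u)ε(v)=1·0, αω(v)=7·0, βω(u)=-10·1; sum ≡ 0  ⇒  +1.
(a,b)_41: α=2, u≡15; β=2, v≡5 (mod 41); (15|41)=-1, (5|41)=+1; sign (−1)^0·-1^2·+1^2 = +1.
(a,b)_19: α=10, u≡9; β=7, v≡11 (mod 19); (9|19)=+1, (11|19)=+1; sign (−1)^0·+1^7·+1^10 = +1.
(a,b)_23: α=3, u≡18; β=2, v≡19 (mod 23); (18|23)=+1, (19|23)=-1; sign (−1)^0·+1^2·-1^3 = -1.
(a,b)_7: α=2, u≡3; β=1, v≡1 (mod 7); (3|7)=-1, (1|7)=+1; sign (−1)^0·-1^1·+1^2 = -1.
(a,b)_11: α=1, u≡1; β=1, v≡1 (mod 11); (1|11)=+1, (1|11)=+1; sign (−1)^1·+1^1·+1^1 = -1.
(a,b)_47: α=0, u≡29; β=2, v≡19 (mod 47); (29|47)=-1, (19|47)=-1; sign (−1)^0·-1^2·-1^0 = +1.
(a,b)_∞: sgn(-506)=−, sgn(-95095)=−, so -1.
(a,b)_3: α=8, u≡1; β=4, v≡2 (mod 3); (1|3)=+1, (2|3)=-1; sign (−1)^0·+1^4·-1^8 = +1.
(a,b)_5: α=-2, u≡1; β=-3, v≡1 (mod 5); (1|5)=+1, (1|5)=+1; sign (−1)^0·+1^-3·+1^-2 = +1.
(a,b)_59: α=-4, u≡7; β=-2, v≡6 (mod 59); (7|59)=+1, (6|59)=-1; sign (−1)^0·+1^-2·-1^-4 = +1.
Ram(-506, -95095) = {7, 11, 23, ∞}; no ℚ_7-point on the conic.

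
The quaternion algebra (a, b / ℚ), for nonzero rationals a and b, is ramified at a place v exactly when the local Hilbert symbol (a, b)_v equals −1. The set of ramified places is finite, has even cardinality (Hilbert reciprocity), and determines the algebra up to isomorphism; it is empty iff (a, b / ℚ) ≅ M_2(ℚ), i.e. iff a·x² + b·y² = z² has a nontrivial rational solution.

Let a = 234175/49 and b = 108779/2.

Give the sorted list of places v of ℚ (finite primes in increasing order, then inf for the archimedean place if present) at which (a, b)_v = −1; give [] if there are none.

(a, b) ≡ (9367, 1798) mod (ℚ^×)²; places V = {2, 5, 7, 11, 17, 19, 29, 31, ∞}.
(a,b)_7: α=-2, u≡4; β=0, v≡3 (mod 7); (4|7)=+1, (3|7)=-1; sign (−1)^0·+1^0·-1^-2 = +1.
(a,b)_31: α=0, u≡19; β=1, v≡3 (mod 31); (19|31)=+1, (3|31)=-1; sign (−1)^0·+1^1·-1^0 = +1.
(a,b)_11: α=0, u≡8; β=2, v≡4 (mod 11); (8|11)=-1, (4|11)=+1; sign (−1)^0·-1^2·+1^0 = +1.
(a,b)_5: α=2, u≡3; β=0, v≡2 (mod 5); (3|5)=-1, (2|5)=-1; sign (−1)^0·-1^0·-1^2 = +1.
(a,b)_17: α=1, u≡6; β=0, v≡15 (mod 17); (6|17)=-1, (15|17)=+1; sign (−1)^0·-1^0·+1^1 = +1.
(a,b)_2: α=0, β=-1; u≡7, v≡3 (mod 8); ε(u)ε(v)=1·1, αω(v)=0·1, βω(u)=-1·0; sum ≡ 1  ⇒  -1.
(a,b)_∞: sgn(9367)=+, sgn(1798)=+, so +1.
(a,b)_29: α=1, u≡5; β=1, v≡5 (mod 29); (5|29)=+1, (5|29)=+1; sign (−1)^0·+1^1·+1^1 = +1.
(a,b)_19: α=1, u≡15; β=0, v≡2 (mod 19); (15|19)=-1, (2|19)=-1; sign (−1)^0·-1^0·-1^1 = -1.
|Ram(9367, 1798)| = 2, even; anisotropic at {2, 19}.

[2, 19]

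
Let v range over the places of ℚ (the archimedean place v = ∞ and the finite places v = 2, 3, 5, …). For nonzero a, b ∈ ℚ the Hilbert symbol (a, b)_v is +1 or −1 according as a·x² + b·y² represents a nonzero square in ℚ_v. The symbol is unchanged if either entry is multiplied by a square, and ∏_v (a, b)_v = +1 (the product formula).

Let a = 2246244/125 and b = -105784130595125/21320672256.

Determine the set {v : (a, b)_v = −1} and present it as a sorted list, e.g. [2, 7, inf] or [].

[13, 17]

Mod squares: a ≡ 23205, b ≡ -5. Check v ∈ {∞, 2, 3, 5, 7, 11, 13, 17, 23, 37, 47}.
v=37: a=37^0·(≡14), b=37^2·(≡29) mod 37; (14|37)=-1, (29|37)=-1; (−1)^{0·2·18}·(-1)^2·(-1)^0 = +1.
v=∞: 23205 > 0 and -5 < 0  ⇒  (a,b)_∞ = +1.
v=3: a=3^1·(≡1), b=3^-6·(≡1) mod 3; (1|3)=+1, (1|3)=+1; (−1)^{1·-6·1}·(+1)^-6·(+1)^1 = +1.
v=17: a=17^1·(≡7), b=17^0·(≡7) mod 17; (7|17)=-1, (7|17)=-1; (−1)^{1·0·8}·(-1)^0·(-1)^1 = -1.
v=2: v_2(a)=2, v_2(b)=-10; units ≡ 5, 3 (mod 8); ε·ε+αω+βω = 0·1+2·1+-10·1 ≡ 0  ⇒  (a,b)_2 = +1.
v=5: a=5^-3·(≡4), b=5^3·(≡4) mod 5; (4|5)=+1, (4|5)=+1; (−1)^{-3·3·2}·(+1)^3·(+1)^-3 = +1.
v=11: a=11^2·(≡10), b=11^0·(≡10) mod 11; (10|11)=-1, (10|11)=-1; (−1)^{2·0·5}·(-1)^0·(-1)^2 = +1.
v=23: a=23^0·(≡11), b=23^4·(≡3) mod 23; (11|23)=-1, (3|23)=+1; (−1)^{0·4·11}·(-1)^4·(+1)^0 = +1.
v=47: a=47^0·(≡34), b=47^2·(≡17) mod 47; (34|47)=+1, (17|47)=+1; (−1)^{0·2·23}·(+1)^2·(+1)^0 = +1.
v=7: a=7^1·(≡2), b=7^0·(≡2) mod 7; (2|7)=+1, (2|7)=+1; (−1)^{1·0·3}·(+1)^0·(+1)^1 = +1.
v=13: a=13^1·(≡12), b=13^-4·(≡7) mod 13; (12|13)=+1, (7|13)=-1; (−1)^{1·-4·6}·(+1)^-4·(-1)^1 = -1.
(23205, -5 / ℚ) ramifies at {13, 17}: a division algebra.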